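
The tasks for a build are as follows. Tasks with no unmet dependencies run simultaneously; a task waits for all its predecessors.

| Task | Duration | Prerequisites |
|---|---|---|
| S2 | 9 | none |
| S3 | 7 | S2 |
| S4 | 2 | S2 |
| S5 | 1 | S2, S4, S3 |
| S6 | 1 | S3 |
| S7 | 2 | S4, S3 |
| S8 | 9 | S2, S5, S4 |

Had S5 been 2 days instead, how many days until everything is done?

27

Baseline: S2→S3→S5→S8 = 9+7+1+9 = 26 → 26 days.
Since S5 is critical, the +1 change carries straight to that chain (now 27 days).
The critical path is still S2→S3→S5→S8; finish is now 27 days.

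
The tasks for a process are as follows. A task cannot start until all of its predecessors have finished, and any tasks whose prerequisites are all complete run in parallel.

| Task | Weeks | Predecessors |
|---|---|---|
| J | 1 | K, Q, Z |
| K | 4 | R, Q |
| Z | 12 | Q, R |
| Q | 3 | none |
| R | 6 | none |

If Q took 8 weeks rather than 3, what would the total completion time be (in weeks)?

21

Actual critical path: R→Z→J = 6+12+1 = 19 ⇒ 19 weeks.
Q has 3 weeks of float (longest path through it is 16).
Now Q→Z→J = 8+12+1 = 21 is longest, so the finish becomes 21 weeks.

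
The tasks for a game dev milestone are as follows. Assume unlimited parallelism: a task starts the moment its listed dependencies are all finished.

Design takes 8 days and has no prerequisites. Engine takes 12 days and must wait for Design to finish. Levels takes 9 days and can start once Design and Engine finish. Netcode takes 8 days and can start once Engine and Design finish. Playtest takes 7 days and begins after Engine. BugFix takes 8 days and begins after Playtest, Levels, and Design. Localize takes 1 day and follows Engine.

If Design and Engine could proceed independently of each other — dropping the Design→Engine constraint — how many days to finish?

29

Before: longest chain Design→Engine→Levels→BugFix = 8+12+9+8 = 37, finish 37.
Without Design→Engine, Engine's earliest start moves from 8 to 0.
The longest chain is now Engine→Levels→BugFix = 12+9+8 = 29, so the game dev milestone takes 29 days.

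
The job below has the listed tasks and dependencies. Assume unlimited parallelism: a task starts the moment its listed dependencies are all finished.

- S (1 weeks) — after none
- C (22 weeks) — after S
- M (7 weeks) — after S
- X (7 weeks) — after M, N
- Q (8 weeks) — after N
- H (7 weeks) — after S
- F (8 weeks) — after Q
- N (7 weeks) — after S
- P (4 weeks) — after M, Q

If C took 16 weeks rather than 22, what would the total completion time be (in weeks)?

24

Critical path before the change: S→N→Q→F = 1+7+8+8 = 24 giving 24 weeks.
C is off the critical path — its longest chain is 23 weeks, giving 1 of slack.
No other chain overtakes it, so the finish is 24 weeks.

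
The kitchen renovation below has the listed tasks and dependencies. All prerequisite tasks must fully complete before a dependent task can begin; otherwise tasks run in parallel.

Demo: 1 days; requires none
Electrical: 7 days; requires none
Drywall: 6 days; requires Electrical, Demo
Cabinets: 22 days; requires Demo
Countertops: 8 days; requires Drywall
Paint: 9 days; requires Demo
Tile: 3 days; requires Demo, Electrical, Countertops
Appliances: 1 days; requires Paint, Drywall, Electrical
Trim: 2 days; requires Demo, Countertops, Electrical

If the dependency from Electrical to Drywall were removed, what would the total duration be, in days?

23

With the dependency in place, Electrical→Drywall→Countertops→Tile = 7+6+8+3 = 24 sets the finish at 24 days.
Without Electrical→Drywall, Drywall's earliest start moves from 7 to 1.
New critical path: Demo→Cabinets = 1+22 = 23 ⇒ 23 days.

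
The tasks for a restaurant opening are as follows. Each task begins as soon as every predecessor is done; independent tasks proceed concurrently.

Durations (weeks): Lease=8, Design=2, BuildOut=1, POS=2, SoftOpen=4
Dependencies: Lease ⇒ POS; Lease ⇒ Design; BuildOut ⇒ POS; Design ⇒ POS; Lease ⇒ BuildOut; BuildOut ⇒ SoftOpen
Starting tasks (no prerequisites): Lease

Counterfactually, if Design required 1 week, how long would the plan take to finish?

The binding path is Lease→BuildOut→SoftOpen = 8+1+4 = 13; finish at 13 weeks.
Design has 1 week of float (longest path through it is 12).
No other chain overtakes it, so the finish is 13 weeks.

13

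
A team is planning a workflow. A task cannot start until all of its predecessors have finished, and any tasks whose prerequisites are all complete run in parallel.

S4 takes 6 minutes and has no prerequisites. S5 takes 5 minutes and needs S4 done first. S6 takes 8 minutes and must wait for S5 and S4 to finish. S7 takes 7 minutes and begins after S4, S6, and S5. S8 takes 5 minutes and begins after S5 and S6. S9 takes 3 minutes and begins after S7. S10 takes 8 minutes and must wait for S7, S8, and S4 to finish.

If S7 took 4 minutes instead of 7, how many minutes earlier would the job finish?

2

Baseline: S4→S5→S6→S7→S10 = 6+5+8+7+8 = 34 → 34 minutes.
S7 is on the critical path; changing it to 4 makes that path 31 minutes.
New critical path: S4→S5→S6→S8→S10 = 6+5+8+5+8 = 32 ⇒ 32 minutes.
Change in finish: 32 − 34 = -2 minutes.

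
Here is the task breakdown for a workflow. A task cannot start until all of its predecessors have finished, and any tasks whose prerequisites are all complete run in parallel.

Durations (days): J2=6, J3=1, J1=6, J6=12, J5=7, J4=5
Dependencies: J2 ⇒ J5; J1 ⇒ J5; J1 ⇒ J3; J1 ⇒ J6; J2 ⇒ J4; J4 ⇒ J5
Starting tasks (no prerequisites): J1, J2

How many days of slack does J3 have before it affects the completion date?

11

The longest chain is J1→J6 = 6+12 = 18; overall finish 18 days.
J3 finishes as early as 7 and must finish by 18.
Slack of J3 = 17 − 6 = 11 days.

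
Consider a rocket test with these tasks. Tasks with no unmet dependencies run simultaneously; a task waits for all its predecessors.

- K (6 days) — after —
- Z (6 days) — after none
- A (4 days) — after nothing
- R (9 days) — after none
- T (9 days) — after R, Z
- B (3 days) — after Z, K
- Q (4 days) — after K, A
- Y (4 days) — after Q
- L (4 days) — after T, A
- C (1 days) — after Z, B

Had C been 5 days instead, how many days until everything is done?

22

Baseline: R→T→L = 9+9+4 = 22 → 22 days.
C is off the critical path — its longest chain is 10 days, giving 12 of slack.
That remains the longest chain; total 22 days.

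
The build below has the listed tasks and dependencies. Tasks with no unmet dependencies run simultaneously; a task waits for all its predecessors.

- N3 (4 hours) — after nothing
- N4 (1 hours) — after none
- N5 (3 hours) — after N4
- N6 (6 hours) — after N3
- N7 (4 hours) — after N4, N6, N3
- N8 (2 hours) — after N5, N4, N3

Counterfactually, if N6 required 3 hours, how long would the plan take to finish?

11

Critical path before the change: N3→N6→N7 = 4+6+4 = 14 giving 14 hours.
N6 is on the critical path; changing it to 3 makes that path 11 hours.
No other chain overtakes it, so the finish is 11 hours.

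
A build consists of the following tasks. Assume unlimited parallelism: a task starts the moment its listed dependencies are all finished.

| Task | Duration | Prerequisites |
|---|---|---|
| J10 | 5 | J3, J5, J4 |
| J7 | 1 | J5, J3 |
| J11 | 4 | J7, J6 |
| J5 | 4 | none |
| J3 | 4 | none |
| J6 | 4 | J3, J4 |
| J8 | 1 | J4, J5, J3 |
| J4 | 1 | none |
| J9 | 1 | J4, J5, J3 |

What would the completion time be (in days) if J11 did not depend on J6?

Original critical path: J3→J6→J11 = 4+4+4 = 12 ⇒ 12 days.
Without J6→J11, J11's earliest start moves from 8 to 5.
The longest chain is now J3→J7→J11 = 4+1+4 = 9, so the build takes 9 days.

9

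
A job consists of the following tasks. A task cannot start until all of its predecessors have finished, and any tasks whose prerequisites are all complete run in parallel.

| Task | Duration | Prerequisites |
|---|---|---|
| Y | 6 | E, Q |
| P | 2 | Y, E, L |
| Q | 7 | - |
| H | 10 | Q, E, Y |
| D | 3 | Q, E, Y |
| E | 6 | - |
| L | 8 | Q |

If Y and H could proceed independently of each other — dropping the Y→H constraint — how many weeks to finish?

17

With the dependency in place, Q→Y→H = 7+6+10 = 23 sets the finish at 23 weeks.
Without Y→H, H's earliest start moves from 13 to 7.
New critical path: Q→L→P = 7+8+2 = 17 ⇒ 17 weeks.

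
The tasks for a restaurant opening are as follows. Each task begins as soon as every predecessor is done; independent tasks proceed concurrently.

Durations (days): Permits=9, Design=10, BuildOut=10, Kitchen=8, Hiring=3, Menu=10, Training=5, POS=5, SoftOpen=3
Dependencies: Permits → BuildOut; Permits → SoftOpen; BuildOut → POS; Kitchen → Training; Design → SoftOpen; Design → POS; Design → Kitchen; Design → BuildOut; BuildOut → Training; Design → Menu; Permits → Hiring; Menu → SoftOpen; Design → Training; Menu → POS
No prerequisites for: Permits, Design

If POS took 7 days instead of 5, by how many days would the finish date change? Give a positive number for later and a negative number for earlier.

2

As given, the longest chain is Design→Menu→POS = 10+10+5 = 25, so the finish is 25 days.
POS lies on that path, so at 7 days the path becomes 27 days.
Now Design→BuildOut→POS = 10+10+7 = 27 is longest, so the finish becomes 27 days.
Change in finish: 27 − 25 = +2 days.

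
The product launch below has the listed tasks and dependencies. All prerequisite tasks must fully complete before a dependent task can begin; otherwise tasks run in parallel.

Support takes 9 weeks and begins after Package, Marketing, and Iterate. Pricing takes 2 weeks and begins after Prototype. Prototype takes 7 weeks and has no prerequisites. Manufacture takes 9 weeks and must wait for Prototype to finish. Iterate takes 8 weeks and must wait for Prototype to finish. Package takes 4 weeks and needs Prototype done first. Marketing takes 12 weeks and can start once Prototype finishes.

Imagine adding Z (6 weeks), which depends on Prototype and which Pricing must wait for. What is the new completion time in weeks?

28

Originally the schedule takes 28 weeks.
With Z inserted, Pricing now waits for max(Prototype, Z).
New critical path: Prototype→Marketing→Support = 7+12+9 = 28 ⇒ 28 weeks.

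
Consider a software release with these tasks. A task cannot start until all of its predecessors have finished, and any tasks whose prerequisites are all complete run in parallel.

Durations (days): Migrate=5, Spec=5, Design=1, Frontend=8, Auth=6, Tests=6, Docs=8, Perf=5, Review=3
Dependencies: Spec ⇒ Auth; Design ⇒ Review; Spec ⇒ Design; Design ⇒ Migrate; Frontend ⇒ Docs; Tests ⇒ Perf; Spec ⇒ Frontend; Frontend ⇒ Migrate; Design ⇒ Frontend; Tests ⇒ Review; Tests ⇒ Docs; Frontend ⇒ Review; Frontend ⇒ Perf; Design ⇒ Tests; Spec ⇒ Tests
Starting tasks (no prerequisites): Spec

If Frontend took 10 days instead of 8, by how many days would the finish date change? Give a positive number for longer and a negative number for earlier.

Baseline: Spec→Design→Frontend→Docs = 5+1+8+8 = 22 → 22 days.
Frontend is on the critical path; changing it to 10 makes that path 24 days.
No other chain overtakes it, so the finish is 24 days.
Change in finish: 24 − 22 = +2 days.

2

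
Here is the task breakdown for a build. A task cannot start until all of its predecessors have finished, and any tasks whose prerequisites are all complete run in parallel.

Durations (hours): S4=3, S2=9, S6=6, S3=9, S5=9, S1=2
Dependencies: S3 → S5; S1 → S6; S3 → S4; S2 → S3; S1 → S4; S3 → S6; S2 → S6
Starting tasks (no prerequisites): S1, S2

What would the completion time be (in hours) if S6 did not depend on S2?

With the dependency in place, S2→S3→S5 = 9+9+9 = 27 sets the finish at 27 hours.
Dropping S2→S6 doesn't change S6's earliest start (18); another predecessor still binds.
After: S2→S3→S5 = 9+9+9 = 27 → 27 hours.

27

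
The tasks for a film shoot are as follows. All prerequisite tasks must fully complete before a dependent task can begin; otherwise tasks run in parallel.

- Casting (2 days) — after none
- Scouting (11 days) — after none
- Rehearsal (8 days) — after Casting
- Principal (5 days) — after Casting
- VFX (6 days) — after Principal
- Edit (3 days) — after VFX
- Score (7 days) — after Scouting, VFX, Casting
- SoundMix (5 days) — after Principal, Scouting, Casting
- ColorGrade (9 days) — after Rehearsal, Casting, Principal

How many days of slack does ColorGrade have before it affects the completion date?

Casting→Principal→VFX→Score = 2+5+6+7 = 20 sets the makespan at 20 days.
ColorGrade finishes as early as 19 and must finish by 20.
So ColorGrade can slip 20 − 19 = 1 day.

1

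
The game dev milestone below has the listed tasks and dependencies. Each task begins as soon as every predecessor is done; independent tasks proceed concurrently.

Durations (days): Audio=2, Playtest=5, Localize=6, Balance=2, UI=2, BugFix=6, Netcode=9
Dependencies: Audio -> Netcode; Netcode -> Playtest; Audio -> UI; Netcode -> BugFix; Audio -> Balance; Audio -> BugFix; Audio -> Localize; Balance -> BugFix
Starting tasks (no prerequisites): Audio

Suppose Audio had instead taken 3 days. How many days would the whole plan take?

Critical path before the change: Audio→Netcode→BugFix = 2+9+6 = 17 giving 17 days.
Since Audio is critical, the +1 change carries straight to that chain (now 18 days).
The critical path is still Audio→Netcode→BugFix; finish is now 18 days.

18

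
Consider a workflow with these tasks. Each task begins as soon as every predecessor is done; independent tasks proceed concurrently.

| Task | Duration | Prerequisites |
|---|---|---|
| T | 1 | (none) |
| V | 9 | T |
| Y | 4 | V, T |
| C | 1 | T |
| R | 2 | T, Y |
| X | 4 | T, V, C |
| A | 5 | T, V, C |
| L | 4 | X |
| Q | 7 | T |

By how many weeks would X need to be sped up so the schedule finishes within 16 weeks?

Current finish: 18 weeks; target: 16.
X is on every critical path, so each week cut from X cuts the finish by one (this holds down to a finish of 16).
Need 18 − 16 = 2 weeks off X → X becomes 2 weeks, finish becomes 16.

2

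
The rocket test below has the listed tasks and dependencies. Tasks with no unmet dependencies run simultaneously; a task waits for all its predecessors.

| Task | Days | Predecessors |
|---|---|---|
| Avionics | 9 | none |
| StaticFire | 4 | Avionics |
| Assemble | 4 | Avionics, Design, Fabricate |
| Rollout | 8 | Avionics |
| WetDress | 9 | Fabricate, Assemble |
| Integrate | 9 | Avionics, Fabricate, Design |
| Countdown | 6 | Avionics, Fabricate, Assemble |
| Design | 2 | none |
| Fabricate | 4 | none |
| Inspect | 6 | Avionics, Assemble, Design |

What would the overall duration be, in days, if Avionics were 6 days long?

19

As given, the longest chain is Avionics→Assemble→WetDress = 9+4+9 = 22, so the finish is 22 days.
Avionics lies on that path, so at 6 days the path becomes 19 days.
The critical path is still Avionics→Assemble→WetDress; finish is now 19 days.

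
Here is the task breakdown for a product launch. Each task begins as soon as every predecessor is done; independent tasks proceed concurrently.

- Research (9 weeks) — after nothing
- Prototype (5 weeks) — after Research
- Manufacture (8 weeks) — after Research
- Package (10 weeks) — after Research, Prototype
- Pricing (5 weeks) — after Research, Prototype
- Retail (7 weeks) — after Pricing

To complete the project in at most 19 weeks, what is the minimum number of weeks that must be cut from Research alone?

7

Current finish: 26 weeks; target: 19.
Research is on every critical path, so each week cut from Research cuts the finish by one (this holds down to a finish of 18).
Need 26 − 19 = 7 weeks off Research → Research becomes 2 weeks, finish becomes 19.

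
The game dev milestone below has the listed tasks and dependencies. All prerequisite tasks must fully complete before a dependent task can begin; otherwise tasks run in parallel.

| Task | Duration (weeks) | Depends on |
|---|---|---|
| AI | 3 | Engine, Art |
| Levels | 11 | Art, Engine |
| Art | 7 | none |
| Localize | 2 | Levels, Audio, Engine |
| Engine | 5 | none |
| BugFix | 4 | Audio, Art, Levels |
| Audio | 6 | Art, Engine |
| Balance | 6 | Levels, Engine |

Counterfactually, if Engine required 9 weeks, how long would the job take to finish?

The binding path is Art→Levels→Balance = 7+11+6 = 24; finish at 24 weeks.
Engine is off the critical path — its longest chain is 22 weeks, giving 2 of slack.
New critical path: Engine→Levels→Balance = 9+11+6 = 26 ⇒ 26 weeks.

26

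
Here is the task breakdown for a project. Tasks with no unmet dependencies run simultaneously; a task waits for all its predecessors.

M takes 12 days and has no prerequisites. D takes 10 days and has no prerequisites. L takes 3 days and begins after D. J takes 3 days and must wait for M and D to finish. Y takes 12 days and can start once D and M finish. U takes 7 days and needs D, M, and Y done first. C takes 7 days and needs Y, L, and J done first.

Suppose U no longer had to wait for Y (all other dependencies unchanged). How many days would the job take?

With the dependency in place, M→Y→U = 12+12+7 = 31 sets the finish at 31 days.
Without Y→U, U's earliest start moves from 24 to 12.
New critical path: M→Y→C = 12+12+7 = 31 ⇒ 31 days.

31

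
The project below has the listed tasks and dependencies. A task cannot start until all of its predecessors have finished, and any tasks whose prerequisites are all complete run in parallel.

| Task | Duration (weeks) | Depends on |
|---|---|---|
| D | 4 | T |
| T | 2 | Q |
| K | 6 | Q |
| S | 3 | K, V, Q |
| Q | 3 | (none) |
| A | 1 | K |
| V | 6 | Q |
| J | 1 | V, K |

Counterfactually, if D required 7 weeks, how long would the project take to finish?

As given, the longest chain is Q→K→S = 3+6+3 = 12, so the finish is 12 weeks.
The longest path through D is only 9 weeks, so D has float 3.
The critical path is still Q→K→S; finish is now 12 weeks.

12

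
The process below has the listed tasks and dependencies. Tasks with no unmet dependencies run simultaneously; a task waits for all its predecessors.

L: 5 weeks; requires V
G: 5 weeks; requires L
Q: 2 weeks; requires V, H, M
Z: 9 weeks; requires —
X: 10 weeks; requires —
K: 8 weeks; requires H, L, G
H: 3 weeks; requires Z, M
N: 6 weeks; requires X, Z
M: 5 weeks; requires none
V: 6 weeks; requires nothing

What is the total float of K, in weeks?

The longest chain is V→L→G→K = 6+5+5+8 = 24; overall finish 24 weeks.
Longest path through K: 24 weeks (earliest finish 24, latest finish 24).
Slack of K = 16 − 16 = 0 weeks.

0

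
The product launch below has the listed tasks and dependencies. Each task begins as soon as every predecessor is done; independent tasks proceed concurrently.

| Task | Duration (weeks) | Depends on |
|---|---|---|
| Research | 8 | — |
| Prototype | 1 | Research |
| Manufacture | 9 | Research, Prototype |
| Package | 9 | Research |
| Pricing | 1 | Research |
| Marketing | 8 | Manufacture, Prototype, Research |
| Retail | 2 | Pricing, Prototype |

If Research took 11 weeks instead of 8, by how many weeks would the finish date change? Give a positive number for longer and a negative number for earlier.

Critical path before the change: Research→Prototype→Manufacture→Marketing = 8+1+9+8 = 26 giving 26 weeks.
Since Research is critical, the +3 change carries straight to that chain (now 29 weeks).
No other chain overtakes it, so the finish is 29 weeks.
Change in finish: 29 − 26 = +3 weeks.

3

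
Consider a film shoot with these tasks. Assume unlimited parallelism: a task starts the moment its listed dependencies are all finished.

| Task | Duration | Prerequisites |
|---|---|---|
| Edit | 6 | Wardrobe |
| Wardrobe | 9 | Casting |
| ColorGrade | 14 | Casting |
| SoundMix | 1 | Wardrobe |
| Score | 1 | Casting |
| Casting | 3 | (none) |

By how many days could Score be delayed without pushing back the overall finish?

14

Critical path: Casting→Wardrobe→Edit = 3+9+6 = 18, so the finish is 18 days.
The longest chain containing Score totals 4 days.
So Score can slip 18 − 4 = 14 days.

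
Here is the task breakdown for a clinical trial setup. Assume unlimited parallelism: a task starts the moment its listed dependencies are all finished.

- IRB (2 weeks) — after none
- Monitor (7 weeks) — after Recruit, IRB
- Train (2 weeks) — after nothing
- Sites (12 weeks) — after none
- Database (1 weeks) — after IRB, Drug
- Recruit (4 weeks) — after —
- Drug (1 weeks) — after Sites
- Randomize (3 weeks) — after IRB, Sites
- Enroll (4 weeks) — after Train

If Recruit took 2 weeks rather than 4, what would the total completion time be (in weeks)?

15

As given, the longest chain is Sites→Randomize = 12+3 = 15, so the finish is 15 weeks.
Recruit has 4 weeks of float (longest path through it is 11).
No other chain overtakes it, so the finish is 15 weeks.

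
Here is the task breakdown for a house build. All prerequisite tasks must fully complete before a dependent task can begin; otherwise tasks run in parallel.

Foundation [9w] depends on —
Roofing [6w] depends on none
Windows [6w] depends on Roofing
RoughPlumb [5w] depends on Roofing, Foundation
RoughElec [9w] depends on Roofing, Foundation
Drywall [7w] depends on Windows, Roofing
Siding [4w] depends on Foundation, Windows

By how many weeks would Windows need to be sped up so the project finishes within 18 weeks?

Current finish: 19 weeks; target: 18.
Windows is on every critical path, so each week cut from Windows cuts the finish by one (this holds down to a finish of 18).
Need 19 − 18 = 1 week off Windows → Windows becomes 5 weeks, finish becomes 18.

1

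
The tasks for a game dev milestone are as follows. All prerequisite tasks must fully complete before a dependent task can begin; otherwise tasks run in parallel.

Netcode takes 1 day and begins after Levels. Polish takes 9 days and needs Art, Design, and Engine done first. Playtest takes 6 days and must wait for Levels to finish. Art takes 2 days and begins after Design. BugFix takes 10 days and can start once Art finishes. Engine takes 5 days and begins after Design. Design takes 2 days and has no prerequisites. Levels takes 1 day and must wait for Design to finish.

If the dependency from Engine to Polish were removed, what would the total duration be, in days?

With the dependency in place, Design→Engine→Polish = 2+5+9 = 16 sets the finish at 16 days.
Without Engine→Polish, Polish's earliest start moves from 7 to 4.
New critical path: Design→Art→BugFix = 2+2+10 = 14 ⇒ 14 days.

14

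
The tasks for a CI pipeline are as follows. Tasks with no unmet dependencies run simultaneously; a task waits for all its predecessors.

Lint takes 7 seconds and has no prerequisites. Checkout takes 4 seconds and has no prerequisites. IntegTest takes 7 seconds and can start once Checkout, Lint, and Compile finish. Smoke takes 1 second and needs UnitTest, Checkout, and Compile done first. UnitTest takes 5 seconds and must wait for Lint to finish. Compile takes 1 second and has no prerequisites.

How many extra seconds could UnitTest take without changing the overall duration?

1

Critical path: Lint→IntegTest = 7+7 = 14, so the finish is 14 seconds.
Longest path through UnitTest: 13 seconds (earliest finish 12, latest finish 13).
Float = 14 − 13 = 1.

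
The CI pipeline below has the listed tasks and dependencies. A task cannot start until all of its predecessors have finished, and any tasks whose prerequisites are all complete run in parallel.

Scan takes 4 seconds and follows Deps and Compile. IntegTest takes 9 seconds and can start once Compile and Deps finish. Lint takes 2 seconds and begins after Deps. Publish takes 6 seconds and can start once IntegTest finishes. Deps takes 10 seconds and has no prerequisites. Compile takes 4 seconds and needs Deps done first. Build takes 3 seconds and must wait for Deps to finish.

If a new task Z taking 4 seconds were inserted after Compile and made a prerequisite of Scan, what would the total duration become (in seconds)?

Originally the CI pipeline takes 29 seconds.
With Z inserted, Scan now waits for max(Deps, Compile, Z).
New critical path: Deps→Compile→IntegTest→Publish = 10+4+9+6 = 29 ⇒ 29 seconds.

29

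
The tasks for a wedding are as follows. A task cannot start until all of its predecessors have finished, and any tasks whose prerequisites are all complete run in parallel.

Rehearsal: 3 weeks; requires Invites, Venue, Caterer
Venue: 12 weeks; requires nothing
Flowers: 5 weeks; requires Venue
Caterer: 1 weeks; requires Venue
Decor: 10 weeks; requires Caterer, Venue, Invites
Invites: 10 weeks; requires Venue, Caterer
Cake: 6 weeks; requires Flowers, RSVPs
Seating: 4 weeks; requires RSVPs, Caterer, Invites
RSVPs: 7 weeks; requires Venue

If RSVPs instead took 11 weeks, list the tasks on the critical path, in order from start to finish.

Baseline: Venue→Caterer→Invites→Decor = 12+1+10+10 = 33 → 33 weeks.
The longest path through RSVPs is only 25 weeks, so RSVPs has float 8.
The critical path is still Venue→Caterer→Invites→Decor; finish is now 33 weeks.

Venue, Caterer, Invites, Decor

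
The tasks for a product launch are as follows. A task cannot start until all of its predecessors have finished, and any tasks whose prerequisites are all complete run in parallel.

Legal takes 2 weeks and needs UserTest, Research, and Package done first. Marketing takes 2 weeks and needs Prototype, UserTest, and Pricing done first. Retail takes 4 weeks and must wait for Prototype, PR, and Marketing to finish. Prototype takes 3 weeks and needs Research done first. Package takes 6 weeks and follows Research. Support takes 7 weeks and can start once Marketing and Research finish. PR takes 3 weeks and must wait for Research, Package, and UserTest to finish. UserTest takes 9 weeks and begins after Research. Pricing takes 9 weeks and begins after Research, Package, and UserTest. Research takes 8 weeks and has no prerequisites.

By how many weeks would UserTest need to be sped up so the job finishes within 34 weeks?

1

Current finish: 35 weeks; target: 34.
UserTest is on every critical path, so each week cut from UserTest cuts the finish by one (this holds down to a finish of 32).
Need 35 − 34 = 1 week off UserTest → UserTest becomes 8 weeks, finish becomes 34.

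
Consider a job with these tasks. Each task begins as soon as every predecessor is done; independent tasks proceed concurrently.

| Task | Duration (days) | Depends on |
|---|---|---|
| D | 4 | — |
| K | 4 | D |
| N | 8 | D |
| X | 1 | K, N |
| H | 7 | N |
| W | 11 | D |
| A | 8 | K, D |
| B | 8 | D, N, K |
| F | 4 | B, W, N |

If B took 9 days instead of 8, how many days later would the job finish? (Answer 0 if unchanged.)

Actual critical path: D→N→B→F = 4+8+8+4 = 24 ⇒ 24 days.
B lies on that path, so at 9 days the path becomes 25 days.
No other chain overtakes it, so the finish is 25 days.
Change in finish: 25 − 24 = +1 days.

1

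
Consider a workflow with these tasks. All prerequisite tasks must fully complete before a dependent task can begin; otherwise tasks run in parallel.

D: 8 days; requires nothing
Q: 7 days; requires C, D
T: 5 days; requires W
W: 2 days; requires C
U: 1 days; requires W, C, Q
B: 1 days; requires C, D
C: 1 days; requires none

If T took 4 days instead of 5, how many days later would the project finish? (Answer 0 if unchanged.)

0

Critical path before the change: D→Q→U = 8+7+1 = 16 giving 16 days.
T has 8 days of float (longest path through it is 8).
The critical path is still D→Q→U; finish is now 16 days.
Change in finish: 16 − 16 = +0 days.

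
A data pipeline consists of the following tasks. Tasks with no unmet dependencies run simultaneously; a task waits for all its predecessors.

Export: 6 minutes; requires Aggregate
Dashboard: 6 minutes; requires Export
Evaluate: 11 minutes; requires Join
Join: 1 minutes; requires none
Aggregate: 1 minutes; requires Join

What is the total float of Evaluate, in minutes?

Join→Aggregate→Export→Dashboard = 1+1+6+6 = 14 sets the makespan at 14 minutes.
The longest chain containing Evaluate totals 12 minutes.
Float = 14 − 12 = 2.

2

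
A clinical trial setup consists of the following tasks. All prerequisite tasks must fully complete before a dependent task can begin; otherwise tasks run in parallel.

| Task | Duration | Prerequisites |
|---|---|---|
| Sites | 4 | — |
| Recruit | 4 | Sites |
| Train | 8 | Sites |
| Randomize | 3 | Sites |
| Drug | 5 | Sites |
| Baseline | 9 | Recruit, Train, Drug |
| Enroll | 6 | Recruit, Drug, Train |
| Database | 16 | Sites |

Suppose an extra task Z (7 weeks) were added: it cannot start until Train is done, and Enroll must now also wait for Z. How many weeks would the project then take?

25

Originally the project takes 21 weeks.
With Z inserted, Enroll now waits for max(Recruit, Drug, Train, Z).
New critical path: Sites→Train→Z→Enroll = 4+8+7+6 = 25 ⇒ 25 weeks.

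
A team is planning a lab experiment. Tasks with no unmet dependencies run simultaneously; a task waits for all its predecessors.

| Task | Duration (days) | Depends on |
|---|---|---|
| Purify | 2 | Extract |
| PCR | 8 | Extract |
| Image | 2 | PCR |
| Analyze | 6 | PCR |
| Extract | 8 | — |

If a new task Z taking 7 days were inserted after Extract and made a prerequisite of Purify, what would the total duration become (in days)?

Originally the schedule takes 22 days.
With Z inserted, Purify now waits for max(Extract, Z).
New critical path: Extract→PCR→Analyze = 8+8+6 = 22 ⇒ 22 days.

22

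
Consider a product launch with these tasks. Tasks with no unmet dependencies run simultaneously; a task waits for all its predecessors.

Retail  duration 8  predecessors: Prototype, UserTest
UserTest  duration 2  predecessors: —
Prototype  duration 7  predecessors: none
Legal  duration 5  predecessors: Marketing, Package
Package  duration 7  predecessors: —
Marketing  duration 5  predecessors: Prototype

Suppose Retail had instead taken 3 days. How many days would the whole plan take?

Baseline: Prototype→Marketing→Legal = 7+5+5 = 17 → 17 days.
Retail is off the critical path — its longest chain is 15 days, giving 2 of slack.
That remains the longest chain; total 17 days.

17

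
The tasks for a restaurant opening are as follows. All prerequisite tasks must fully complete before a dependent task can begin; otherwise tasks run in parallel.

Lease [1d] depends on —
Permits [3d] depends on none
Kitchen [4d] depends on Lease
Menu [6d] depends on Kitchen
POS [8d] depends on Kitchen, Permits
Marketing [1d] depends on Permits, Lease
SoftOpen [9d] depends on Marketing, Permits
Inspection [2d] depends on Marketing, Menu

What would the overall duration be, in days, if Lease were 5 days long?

The binding path is Lease→Kitchen→Menu→Inspection = 1+4+6+2 = 13; finish at 13 days.
Lease lies on that path, so at 5 days the path becomes 17 days.
That remains the longest chain; total 17 days.

17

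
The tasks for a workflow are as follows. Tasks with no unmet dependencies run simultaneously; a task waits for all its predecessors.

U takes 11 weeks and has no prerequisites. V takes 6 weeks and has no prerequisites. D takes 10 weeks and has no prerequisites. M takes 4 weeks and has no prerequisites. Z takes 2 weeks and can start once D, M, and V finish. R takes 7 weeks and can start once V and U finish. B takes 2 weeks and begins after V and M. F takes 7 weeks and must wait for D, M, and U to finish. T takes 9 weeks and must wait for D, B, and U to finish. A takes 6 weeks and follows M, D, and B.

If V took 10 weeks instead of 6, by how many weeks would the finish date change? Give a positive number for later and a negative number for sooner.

Baseline: U→T = 11+9 = 20 → 20 weeks.
V is off the critical path — its longest chain is 17 weeks, giving 3 of slack.
Now V→B→T = 10+2+9 = 21 is longest, so the finish becomes 21 weeks.
Change in finish: 21 − 20 = +1 weeks.

1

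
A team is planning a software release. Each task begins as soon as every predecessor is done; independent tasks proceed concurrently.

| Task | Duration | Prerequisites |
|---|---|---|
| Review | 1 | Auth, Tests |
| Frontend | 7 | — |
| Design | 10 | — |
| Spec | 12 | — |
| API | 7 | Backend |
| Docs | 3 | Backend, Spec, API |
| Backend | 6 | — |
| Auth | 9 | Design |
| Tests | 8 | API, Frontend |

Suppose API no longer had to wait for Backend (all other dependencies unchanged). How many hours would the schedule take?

20

Original critical path: Backend→API→Tests→Review = 6+7+8+1 = 22 ⇒ 22 hours.
Without Backend→API, API's earliest start moves from 6 to 0.
The longest chain is now Design→Auth→Review = 10+9+1 = 20, so the schedule takes 20 hours.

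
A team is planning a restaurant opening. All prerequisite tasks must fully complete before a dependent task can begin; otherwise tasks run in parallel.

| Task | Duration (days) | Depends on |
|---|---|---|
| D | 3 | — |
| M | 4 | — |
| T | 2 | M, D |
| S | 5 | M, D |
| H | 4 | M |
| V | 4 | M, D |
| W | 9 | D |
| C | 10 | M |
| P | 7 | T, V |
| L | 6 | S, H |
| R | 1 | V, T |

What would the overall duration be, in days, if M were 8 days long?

Critical path before the change: M→S→L = 4+5+6 = 15 giving 15 days.
M lies on that path, so at 8 days the path becomes 19 days.
No other chain overtakes it, so the finish is 19 days.

19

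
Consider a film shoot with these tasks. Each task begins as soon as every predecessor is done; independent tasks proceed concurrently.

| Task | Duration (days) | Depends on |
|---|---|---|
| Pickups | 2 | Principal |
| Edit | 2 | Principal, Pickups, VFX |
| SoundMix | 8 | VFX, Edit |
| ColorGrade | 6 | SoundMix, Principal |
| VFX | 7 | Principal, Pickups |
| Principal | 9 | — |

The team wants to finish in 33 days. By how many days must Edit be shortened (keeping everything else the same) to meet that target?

1

Current finish: 34 days; target: 33.
Edit is on every critical path, so each day cut from Edit cuts the finish by one (this holds down to a finish of 33).
Need 34 − 33 = 1 day off Edit → Edit becomes 1 day, finish becomes 33.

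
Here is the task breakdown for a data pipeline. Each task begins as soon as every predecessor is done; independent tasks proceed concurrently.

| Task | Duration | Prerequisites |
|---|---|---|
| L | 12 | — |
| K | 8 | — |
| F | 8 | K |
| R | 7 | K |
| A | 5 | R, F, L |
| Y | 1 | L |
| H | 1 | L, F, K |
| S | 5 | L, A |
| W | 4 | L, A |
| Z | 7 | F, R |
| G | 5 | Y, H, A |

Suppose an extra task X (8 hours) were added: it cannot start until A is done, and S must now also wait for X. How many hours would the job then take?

Originally the job takes 26 hours.
With X inserted, S now waits for max(L, A, X).
New critical path: K→F→A→X→S = 8+8+5+8+5 = 34 ⇒ 34 hours.

34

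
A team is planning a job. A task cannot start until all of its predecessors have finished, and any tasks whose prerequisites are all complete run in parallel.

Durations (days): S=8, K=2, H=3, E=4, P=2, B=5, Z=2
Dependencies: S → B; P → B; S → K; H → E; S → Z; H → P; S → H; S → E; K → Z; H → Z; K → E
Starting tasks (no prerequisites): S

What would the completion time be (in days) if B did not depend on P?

With the dependency in place, S→H→P→B = 8+3+2+5 = 18 sets the finish at 18 days.
Without P→B, B's earliest start moves from 13 to 8.
The longest chain is now S→H→E = 8+3+4 = 15, so the project takes 15 days.

15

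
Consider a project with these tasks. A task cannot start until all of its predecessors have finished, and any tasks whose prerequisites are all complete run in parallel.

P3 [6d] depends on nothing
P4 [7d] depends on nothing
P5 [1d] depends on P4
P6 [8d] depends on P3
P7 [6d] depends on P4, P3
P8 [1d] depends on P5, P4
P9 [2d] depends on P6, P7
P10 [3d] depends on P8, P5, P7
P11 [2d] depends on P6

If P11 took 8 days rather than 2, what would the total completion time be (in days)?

Actual critical path: P3→P6→P11 = 6+8+2 = 16 ⇒ 16 days.
P11 is on the critical path; changing it to 8 makes that path 22 days.
No other chain overtakes it, so the finish is 22 days.

22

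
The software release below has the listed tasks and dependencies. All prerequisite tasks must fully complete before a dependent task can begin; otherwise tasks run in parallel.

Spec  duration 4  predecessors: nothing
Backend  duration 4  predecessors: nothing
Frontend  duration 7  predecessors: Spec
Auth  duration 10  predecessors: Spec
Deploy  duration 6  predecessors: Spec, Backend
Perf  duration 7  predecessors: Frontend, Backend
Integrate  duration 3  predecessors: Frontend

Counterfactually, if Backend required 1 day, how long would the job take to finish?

Critical path before the change: Spec→Frontend→Perf = 4+7+7 = 18 giving 18 days.
Backend is off the critical path — its longest chain is 11 days, giving 7 of slack.
The critical path is still Spec→Frontend→Perf; finish is now 18 days.

18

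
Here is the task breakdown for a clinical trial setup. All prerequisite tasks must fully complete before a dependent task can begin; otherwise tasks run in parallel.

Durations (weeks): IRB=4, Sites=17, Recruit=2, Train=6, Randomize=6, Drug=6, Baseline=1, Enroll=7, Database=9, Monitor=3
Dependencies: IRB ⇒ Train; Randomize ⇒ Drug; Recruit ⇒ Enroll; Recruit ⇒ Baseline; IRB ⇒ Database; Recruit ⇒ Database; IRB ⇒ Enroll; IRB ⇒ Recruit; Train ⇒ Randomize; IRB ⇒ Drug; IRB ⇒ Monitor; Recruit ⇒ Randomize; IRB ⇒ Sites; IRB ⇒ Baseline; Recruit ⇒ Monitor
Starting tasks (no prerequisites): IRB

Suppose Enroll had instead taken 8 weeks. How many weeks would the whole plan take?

22

Actual critical path: IRB→Train→Randomize→Drug = 4+6+6+6 = 22 ⇒ 22 weeks.
Enroll is off the critical path — its longest chain is 13 weeks, giving 9 of slack.
The critical path is still IRB→Train→Randomize→Drug; finish is now 22 weeks.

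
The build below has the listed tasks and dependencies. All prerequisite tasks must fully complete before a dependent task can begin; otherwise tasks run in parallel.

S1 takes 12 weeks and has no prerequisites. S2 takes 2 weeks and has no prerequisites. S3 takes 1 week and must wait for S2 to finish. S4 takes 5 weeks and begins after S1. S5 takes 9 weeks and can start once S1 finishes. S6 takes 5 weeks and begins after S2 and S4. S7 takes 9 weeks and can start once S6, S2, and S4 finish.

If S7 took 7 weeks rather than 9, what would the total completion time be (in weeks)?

Baseline: S1→S4→S6→S7 = 12+5+5+9 = 31 → 31 weeks.
Since S7 is critical, the -2 change carries straight to that chain (now 29 weeks).
The critical path is still S1→S4→S6→S7; finish is now 29 weeks.

29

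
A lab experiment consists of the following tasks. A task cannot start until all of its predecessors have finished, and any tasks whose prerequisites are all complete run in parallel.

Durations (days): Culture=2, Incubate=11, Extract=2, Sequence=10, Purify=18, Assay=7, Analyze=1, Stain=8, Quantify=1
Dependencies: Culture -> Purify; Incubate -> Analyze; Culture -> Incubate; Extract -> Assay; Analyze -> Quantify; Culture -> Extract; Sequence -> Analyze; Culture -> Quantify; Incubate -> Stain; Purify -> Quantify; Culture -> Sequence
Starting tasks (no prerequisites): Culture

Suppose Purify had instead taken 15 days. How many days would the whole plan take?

21

Baseline: Culture→Purify→Quantify = 2+18+1 = 21 → 21 days.
Since Purify is critical, the -3 change carries straight to that chain (now 18 days).
Now Culture→Incubate→Stain = 2+11+8 = 21 is longest, so the finish becomes 21 days.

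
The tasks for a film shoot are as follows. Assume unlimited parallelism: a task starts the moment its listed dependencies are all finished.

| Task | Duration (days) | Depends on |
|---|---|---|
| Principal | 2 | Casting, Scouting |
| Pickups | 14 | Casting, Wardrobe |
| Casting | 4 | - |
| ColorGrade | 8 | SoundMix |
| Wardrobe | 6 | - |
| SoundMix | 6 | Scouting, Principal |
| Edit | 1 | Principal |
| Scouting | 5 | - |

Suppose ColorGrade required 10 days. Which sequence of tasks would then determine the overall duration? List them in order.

As given, the longest chain is Scouting→Principal→SoundMix→ColorGrade = 5+2+6+8 = 21, so the finish is 21 days.
ColorGrade is on the critical path; changing it to 10 makes that path 23 days.
That remains the longest chain; total 23 days.

Scouting, Principal, SoundMix, ColorGrade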